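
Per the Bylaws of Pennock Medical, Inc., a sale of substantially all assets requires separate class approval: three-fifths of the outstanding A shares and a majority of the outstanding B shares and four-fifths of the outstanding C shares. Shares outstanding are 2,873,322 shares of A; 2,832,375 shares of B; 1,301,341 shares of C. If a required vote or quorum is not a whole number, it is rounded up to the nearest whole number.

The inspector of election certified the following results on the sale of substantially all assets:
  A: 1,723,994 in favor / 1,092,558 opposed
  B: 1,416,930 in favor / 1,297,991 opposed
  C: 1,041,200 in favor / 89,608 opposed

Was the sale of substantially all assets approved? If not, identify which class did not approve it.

Approved — every class gave the required vote.

A: 3/5 of 2873322 = 1723993.20, rounded up to 1723994; 1,723,994 required, 1,723,994 in favor — approved.
B: a majority of 2832375 is 1416188; 1,416,188 required, 1,416,930 in favor — approved.
C: 4/5 of 1301341 = 1041072.80, rounded up to 1041073; 1,041,073 required, 1,041,200 in favor — approved.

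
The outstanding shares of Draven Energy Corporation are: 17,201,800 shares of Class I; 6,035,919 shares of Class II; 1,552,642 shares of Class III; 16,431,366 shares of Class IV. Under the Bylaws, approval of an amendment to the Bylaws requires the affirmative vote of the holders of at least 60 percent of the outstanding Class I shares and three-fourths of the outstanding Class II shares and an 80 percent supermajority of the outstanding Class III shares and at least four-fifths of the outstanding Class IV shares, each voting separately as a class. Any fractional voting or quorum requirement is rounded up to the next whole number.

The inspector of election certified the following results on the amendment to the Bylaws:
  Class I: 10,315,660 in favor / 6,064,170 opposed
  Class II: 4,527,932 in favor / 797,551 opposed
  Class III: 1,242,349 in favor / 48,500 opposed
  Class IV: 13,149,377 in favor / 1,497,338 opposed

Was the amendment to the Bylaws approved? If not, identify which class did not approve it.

Class I: 3/5 of 17201800 = 10321080; 10,321,080 required, 10,315,660 in favor — not approved.
Class II: 3/4 of 6035919 = 4526939.25, rounded up to 4526940; 4,526,940 required, 4,527,932 in favor — approved.
Class III: 4/5 of 1552642 = 1242113.60, rounded up to 1242114; 1,242,114 required, 1,242,349 in favor — approved.
Class IV: 4/5 of 16431366 = 13145092.80, rounded up to 13145093; 13,145,093 required, 13,149,377 in favor — approved.

Not approved — the Class I shares did not give the required vote.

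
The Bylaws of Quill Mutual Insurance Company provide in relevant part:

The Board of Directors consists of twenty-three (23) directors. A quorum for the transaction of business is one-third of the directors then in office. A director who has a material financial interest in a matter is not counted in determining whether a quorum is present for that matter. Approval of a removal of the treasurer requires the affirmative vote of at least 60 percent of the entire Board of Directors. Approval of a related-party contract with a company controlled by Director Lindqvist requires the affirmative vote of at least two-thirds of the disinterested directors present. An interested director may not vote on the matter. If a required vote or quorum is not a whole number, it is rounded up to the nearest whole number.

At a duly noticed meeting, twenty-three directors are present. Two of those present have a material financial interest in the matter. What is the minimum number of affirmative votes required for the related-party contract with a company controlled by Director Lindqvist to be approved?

The related-party contract with a company controlled by Director Lindqvist requires two-thirds of the disinterested directors present (23 − 2 = 21).
2/3 of 21 = 14.

14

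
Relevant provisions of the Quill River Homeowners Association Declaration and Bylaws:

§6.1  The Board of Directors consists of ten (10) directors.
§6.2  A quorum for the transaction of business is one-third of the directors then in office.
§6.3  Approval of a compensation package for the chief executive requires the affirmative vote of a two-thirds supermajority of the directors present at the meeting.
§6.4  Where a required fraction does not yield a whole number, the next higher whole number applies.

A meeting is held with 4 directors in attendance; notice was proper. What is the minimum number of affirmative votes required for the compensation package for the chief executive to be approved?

3

The compensation package for the chief executive requires two-thirds of the directors present (4).
2/3 of 4 = 2.67, rounded up to 3.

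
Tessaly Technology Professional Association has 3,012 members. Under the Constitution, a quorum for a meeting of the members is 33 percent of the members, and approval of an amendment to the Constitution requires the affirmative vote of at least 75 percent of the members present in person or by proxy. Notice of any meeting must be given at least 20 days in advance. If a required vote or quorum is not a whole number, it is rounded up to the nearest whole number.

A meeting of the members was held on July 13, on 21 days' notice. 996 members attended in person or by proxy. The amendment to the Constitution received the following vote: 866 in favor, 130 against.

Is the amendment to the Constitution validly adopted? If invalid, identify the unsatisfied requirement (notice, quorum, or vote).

Valid — all requirements satisfied.

Notice: 21 days given; 20 required. Satisfied.
Quorum: 33% of 3,012 = 993.96, rounded up to 994; 996 present. Satisfied.
Vote: requires three-fourths of those present (996); 3/4 of 996 = 747, so 747 needed; 866 in favor. Satisfied.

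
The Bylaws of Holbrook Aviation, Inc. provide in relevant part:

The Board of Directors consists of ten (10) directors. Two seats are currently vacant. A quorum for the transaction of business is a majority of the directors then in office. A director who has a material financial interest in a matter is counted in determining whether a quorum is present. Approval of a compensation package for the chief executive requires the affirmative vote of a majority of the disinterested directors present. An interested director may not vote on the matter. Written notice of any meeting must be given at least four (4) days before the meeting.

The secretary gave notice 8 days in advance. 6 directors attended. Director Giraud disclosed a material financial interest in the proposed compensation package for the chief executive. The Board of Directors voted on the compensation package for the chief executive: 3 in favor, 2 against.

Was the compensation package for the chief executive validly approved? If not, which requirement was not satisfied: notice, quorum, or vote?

Notice: 8 days given; 4 required (8 ≥ 4). Satisfied.
Quorum: 6 present (interested directors count toward quorum); quorum is 5. Satisfied.
Vote: the compensation package for the chief executive requires a majority of the disinterested directors present (6 − 1 = 5). A majority of 5 is 3, so 3 affirmative votes are needed; 3 voted in favor. Satisfied.

Valid — all requirements satisfied.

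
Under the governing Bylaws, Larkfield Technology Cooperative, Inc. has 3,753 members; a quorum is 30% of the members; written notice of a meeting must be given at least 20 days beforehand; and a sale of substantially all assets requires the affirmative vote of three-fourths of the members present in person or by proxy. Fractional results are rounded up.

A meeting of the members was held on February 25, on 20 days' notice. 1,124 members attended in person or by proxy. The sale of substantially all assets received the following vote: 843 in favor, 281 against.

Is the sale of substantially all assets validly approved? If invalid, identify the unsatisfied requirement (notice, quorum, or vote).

Invalid — quorum requirement not satisfied.

Notice: 20 days given; 20 required. Satisfied.
Quorum: 30% of 3,753 = 1,125.90, rounded up to 1,126; 1,124 present. Not satisfied.
Vote: requires three-fourths of those present (1,124); 3/4 of 1124 = 843, so 843 needed; 843 in favor. Satisfied.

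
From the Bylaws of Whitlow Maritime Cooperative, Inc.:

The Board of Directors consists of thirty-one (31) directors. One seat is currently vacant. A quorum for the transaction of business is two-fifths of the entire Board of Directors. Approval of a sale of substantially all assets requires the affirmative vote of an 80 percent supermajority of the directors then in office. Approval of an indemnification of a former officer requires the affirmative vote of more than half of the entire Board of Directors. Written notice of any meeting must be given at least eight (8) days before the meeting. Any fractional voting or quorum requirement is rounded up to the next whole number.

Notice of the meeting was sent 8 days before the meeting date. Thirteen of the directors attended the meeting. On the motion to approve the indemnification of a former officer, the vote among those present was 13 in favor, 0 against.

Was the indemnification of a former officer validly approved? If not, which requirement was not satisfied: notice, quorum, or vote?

Notice: 8 days given; 8 required (8 ≥ 8). Satisfied.
Quorum: 13 present; quorum is 13. Satisfied.
Vote: the indemnification of a former officer requires a majority of the entire Board of Directors (31). A majority of 31 is 16, so 16 affirmative votes are needed; 13 voted in favor. Not satisfied.

Invalid — vote requirement not satisfied.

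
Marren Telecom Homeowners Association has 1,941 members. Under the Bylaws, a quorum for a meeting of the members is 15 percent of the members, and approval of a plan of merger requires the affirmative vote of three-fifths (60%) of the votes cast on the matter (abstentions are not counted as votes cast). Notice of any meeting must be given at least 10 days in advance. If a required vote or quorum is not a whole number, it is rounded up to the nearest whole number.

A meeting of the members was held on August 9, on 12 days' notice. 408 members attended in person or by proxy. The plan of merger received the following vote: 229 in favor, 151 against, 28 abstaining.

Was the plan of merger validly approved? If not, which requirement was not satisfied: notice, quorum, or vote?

Valid — all requirements satisfied.

Notice: 12 days given; 10 required. Satisfied.
Quorum: 15% of 1,941 = 291.15, rounded up to 292; 408 present. Satisfied.
Vote: requires three-fifths of the votes cast (408 − 28 abstaining = 380); 3/5 of 380 = 228, so 228 needed; 229 in favor. Satisfied.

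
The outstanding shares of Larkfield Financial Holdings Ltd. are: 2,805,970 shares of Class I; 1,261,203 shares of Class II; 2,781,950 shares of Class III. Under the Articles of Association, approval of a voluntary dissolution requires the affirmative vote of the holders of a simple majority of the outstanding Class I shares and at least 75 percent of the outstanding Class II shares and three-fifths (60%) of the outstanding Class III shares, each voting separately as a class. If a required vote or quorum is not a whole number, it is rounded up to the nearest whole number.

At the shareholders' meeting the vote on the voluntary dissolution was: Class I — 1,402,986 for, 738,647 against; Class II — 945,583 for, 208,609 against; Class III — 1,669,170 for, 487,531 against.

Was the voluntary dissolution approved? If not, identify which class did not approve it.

Class I: a majority of 2805970 is 1402986; 1,402,986 required, 1,402,986 in favor — approved.
Class II: 3/4 of 1261203 = 945902.25, rounded up to 945903; 945,903 required, 945,583 in favor — not approved.
Class III: 3/5 of 2781950 = 1669170; 1,669,170 required, 1,669,170 in favor — approved.

Not approved — the Class II shares did not give the required vote.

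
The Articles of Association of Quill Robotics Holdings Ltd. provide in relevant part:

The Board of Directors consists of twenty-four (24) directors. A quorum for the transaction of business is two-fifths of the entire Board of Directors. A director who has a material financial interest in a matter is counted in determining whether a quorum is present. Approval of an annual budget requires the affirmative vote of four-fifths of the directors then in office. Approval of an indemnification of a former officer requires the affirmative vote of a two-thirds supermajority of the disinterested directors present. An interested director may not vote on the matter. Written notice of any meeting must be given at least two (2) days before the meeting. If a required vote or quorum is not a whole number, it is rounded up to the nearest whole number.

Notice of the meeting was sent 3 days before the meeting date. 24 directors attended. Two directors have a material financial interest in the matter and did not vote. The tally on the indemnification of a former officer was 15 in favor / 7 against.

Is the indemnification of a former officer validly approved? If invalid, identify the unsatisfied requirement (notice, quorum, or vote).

Notice: 3 days given; 2 required (3 ≥ 2). Satisfied.
Quorum: 24 present (interested directors count toward quorum); quorum is 10. Satisfied.
Vote: the indemnification of a former officer requires two-thirds of the disinterested directors present (24 − 2 = 22). 2/3 of 22 = 14.67, rounded up to 15, so 15 affirmative votes are needed; 15 voted in favor. Satisfied.

Valid — all requirements satisfied.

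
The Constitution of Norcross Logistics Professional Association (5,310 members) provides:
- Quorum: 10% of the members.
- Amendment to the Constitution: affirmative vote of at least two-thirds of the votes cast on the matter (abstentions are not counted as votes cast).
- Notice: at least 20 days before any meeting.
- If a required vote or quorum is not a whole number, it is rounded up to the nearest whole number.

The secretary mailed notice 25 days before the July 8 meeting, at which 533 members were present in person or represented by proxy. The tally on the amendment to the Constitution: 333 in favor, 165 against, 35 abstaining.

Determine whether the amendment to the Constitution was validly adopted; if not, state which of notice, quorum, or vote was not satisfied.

Notice: 25 days given; 20 required. Satisfied.
Quorum: 10% of 5,310 = 531; 533 present. Satisfied.
Vote: requires two-thirds of the votes cast (533 − 35 abstaining = 498); 2/3 of 498 = 332, so 332 needed; 333 in favor. Satisfied.

Valid — all requirements satisfied.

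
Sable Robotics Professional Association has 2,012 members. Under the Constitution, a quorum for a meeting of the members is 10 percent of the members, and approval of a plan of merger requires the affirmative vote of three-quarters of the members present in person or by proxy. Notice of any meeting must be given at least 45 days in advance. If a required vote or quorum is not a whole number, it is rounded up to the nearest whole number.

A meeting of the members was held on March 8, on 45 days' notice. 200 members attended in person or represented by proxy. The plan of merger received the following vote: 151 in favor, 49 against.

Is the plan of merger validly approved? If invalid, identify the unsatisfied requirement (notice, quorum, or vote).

Notice: 45 days given; 45 required. Satisfied.
Quorum: 10% of 2,012 = 201.20, rounded up to 202; 200 present. Not satisfied.
Vote: requires three-fourths of those present (200); 3/4 of 200 = 150, so 150 needed; 151 in favor. Satisfied.

Invalid — quorum requirement not satisfied.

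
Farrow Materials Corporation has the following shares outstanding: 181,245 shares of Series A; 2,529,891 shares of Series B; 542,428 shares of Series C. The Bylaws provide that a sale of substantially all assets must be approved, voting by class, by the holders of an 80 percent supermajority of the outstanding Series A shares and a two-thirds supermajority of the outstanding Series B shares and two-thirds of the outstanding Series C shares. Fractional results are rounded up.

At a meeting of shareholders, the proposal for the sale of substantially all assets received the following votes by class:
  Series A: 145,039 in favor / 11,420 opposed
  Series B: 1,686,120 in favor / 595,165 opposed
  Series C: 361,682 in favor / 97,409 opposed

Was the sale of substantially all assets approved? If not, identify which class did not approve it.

Series A: 4/5 of 181245 = 144996; 144,996 required, 145,039 in favor — approved.
Series B: 2/3 of 2529891 = 1686594; 1,686,594 required, 1,686,120 in favor — not approved.
Series C: 2/3 of 542428 = 361618.67, rounded up to 361619; 361,619 required, 361,682 in favor — approved.

Not approved — the Series B shares did not give the required vote.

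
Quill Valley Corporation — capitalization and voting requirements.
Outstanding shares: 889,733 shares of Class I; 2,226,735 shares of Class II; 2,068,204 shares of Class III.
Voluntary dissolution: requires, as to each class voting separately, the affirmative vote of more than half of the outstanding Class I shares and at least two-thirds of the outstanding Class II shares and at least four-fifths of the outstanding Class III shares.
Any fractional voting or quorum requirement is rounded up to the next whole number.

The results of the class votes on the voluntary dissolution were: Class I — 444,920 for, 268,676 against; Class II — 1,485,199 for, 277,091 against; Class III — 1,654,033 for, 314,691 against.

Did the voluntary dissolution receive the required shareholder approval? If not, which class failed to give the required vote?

Not approved — the Class III shares did not give the required vote.

Class I: a majority of 889733 is 444867; 444,867 required, 444,920 in favor — approved.
Class II: 2/3 of 2226735 = 1484490; 1,484,490 required, 1,485,199 in favor — approved.
Class III: 4/5 of 2068204 = 1654563.20, rounded up to 1654564; 1,654,564 required, 1,654,033 in favor — not approved.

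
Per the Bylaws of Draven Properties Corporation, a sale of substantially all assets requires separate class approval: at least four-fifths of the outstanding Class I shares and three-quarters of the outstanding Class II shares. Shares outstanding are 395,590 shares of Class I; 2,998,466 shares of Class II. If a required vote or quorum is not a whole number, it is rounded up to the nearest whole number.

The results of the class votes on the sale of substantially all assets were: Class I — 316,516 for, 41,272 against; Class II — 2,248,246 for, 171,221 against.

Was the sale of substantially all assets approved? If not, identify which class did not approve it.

Class I: 4/5 of 395590 = 316472; 316,472 required, 316,516 in favor — approved.
Class II: 3/4 of 2998466 = 2248849.50, rounded up to 2248850; 2,248,850 required, 2,248,246 in favor — not approved.

Not approved — the Class II shares did not give the required vote.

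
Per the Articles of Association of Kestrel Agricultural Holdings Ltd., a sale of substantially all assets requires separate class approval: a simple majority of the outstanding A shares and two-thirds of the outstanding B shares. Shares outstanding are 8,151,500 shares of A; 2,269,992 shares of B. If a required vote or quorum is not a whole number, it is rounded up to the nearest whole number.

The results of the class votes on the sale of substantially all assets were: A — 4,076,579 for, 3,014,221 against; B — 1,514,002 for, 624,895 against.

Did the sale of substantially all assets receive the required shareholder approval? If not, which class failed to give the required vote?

A: a majority of 8151500 is 4075751; 4,075,751 required, 4,076,579 in favor — approved.
B: 2/3 of 2269992 = 1513328; 1,513,328 required, 1,514,002 in favor — approved.

Approved — every class gave the required vote.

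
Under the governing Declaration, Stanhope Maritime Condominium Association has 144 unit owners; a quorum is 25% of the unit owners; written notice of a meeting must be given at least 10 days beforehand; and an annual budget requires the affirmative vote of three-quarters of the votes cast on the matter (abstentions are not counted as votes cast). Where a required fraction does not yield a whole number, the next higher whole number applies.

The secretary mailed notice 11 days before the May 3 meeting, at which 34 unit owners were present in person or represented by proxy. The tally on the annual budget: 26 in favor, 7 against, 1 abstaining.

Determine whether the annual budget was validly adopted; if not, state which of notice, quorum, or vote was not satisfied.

Notice: 11 days given; 10 required. Satisfied.
Quorum: 25% of 144 = 36; 34 present. Not satisfied.
Vote: requires three-fourths of the votes cast (34 − 1 abstaining = 33); 3/4 of 33 = 24.75, rounded up to 25, so 25 needed; 26 in favor. Satisfied.

Invalid — quorum requirement not satisfied.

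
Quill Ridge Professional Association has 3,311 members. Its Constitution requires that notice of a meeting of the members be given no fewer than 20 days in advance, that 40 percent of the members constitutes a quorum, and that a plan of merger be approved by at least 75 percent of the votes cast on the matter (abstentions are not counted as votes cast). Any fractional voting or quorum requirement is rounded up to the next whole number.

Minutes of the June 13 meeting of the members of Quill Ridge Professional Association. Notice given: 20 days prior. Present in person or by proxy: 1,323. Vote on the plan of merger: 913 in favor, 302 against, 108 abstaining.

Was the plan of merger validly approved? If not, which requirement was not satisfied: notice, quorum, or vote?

Notice: 20 days given; 20 required. Satisfied.
Quorum: 40% of 3,311 = 1,324.40, rounded up to 1,325; 1,323 present. Not satisfied.
Vote: requires three-fourths of the votes cast (1,323 − 108 abstaining = 1,215); 3/4 of 1215 = 911.25, rounded up to 912, so 912 needed; 913 in favor. Satisfied.

Invalid — quorum requirement not satisfied.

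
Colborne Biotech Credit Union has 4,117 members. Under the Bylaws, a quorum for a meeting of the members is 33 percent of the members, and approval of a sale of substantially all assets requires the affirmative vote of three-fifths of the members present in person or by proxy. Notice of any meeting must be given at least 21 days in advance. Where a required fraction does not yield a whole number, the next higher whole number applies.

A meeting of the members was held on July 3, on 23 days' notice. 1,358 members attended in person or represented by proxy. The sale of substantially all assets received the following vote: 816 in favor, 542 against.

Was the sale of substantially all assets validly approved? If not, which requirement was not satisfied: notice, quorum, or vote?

Notice: 23 days given; 21 required. Satisfied.
Quorum: 33% of 4,117 = 1,358.61, rounded up to 1,359; 1,358 present. Not satisfied.
Vote: requires three-fifths of those present (1,358); 3/5 of 1358 = 814.80, rounded up to 815, so 815 needed; 816 in favor. Satisfied.

Invalid — quorum requirement not satisfied.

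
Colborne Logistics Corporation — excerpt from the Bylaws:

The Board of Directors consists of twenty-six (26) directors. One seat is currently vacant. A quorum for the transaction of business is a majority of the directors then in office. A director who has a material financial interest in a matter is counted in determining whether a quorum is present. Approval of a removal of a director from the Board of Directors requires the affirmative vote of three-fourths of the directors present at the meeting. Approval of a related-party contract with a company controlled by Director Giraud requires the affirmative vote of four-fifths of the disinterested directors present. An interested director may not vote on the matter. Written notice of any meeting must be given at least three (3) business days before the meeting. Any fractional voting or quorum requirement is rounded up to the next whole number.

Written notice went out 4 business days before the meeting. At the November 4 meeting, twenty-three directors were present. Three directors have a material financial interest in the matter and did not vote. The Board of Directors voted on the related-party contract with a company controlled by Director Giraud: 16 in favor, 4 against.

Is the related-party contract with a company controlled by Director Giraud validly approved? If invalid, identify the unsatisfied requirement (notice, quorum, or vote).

Notice: 4 business days given; 3 required (4 ≥ 3). Satisfied.
Quorum: 23 present (interested directors count toward quorum); quorum is 13. Satisfied.
Vote: the related-party contract with a company controlled by Director Giraud requires four-fifths of the disinterested directors present (23 − 3 = 20). 4/5 of 20 = 16, so 16 affirmative votes are needed; 16 voted in favor. Satisfied.

Valid — all requirements satisfied.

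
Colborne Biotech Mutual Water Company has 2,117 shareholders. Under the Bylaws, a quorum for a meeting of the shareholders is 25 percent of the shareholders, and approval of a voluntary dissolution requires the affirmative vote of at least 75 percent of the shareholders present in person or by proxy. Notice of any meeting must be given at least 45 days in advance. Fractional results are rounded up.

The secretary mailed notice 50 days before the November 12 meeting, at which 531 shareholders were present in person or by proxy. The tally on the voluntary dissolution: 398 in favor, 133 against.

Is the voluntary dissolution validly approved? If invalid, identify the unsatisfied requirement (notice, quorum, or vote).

Notice: 50 days given; 45 required. Satisfied.
Quorum: 25% of 2,117 = 529.25, rounded up to 530; 531 present. Satisfied.
Vote: requires three-fourths of those present (531); 3/4 of 531 = 398.25, rounded up to 399, so 399 needed; 398 in favor. Not satisfied.

Invalid — vote requirement not satisfied.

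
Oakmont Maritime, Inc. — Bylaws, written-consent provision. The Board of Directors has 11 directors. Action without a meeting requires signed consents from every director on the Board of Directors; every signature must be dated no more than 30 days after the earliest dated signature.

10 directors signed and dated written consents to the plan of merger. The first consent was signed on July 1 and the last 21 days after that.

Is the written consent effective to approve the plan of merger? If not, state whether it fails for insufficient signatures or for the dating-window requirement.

Signatures required: all of 11 — unanimous means all 11, so 11 needed; 10 signed. Insufficient.
Dating window: the latest signature is 21 days after the earliest; the limit is 30 days. Within the window.

Not effective — insufficient signatures.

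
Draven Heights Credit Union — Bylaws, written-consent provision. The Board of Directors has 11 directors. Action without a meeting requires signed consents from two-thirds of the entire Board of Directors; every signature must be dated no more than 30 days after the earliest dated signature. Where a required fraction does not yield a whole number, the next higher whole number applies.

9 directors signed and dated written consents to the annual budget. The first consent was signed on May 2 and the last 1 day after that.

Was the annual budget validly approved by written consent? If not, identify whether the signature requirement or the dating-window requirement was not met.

Signatures required: two-thirds of 11 — 2/3 of 11 = 7.33, rounded up to 8, so 8 needed; 9 signed. Sufficient.
Dating window: the latest signature is 1 day after the earliest; the limit is 30 days. Within the window.

Effective — both the signature and dating-window requirements are satisfied.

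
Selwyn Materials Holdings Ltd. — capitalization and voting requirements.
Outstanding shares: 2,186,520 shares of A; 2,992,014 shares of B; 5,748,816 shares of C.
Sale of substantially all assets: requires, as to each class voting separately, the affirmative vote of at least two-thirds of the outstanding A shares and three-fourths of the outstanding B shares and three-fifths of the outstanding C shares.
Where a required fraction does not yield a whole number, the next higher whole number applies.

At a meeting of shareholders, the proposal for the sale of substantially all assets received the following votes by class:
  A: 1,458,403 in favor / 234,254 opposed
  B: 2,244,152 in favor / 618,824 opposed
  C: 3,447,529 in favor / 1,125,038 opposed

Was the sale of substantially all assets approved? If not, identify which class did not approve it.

Not approved — the C shares did not give the required vote.

A: 2/3 of 2186520 = 1457680; 1,457,680 required, 1,458,403 in favor — approved.
B: 3/4 of 2992014 = 2244010.50, rounded up to 2244011; 2,244,011 required, 2,244,152 in favor — approved.
C: 3/5 of 5748816 = 3449289.60, rounded up to 3449290; 3,449,290 required, 3,447,529 in favor — not approved.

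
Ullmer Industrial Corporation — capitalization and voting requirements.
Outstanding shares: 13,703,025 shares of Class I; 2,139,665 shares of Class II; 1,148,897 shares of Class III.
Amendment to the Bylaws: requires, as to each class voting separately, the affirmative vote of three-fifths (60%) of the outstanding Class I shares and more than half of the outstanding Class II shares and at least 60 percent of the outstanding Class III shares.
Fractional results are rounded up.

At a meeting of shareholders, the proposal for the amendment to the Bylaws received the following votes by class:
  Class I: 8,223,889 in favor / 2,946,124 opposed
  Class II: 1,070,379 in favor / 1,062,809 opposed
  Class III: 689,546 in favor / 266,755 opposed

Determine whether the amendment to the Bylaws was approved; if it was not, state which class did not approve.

Class I: 3/5 of 13703025 = 8221815; 8,221,815 required, 8,223,889 in favor — approved.
Class II: a majority of 2139665 is 1069833; 1,069,833 required, 1,070,379 in favor — approved.
Class III: 3/5 of 1148897 = 689338.20, rounded up to 689339; 689,339 required, 689,546 in favor — approved.

Approved — every class gave the required vote.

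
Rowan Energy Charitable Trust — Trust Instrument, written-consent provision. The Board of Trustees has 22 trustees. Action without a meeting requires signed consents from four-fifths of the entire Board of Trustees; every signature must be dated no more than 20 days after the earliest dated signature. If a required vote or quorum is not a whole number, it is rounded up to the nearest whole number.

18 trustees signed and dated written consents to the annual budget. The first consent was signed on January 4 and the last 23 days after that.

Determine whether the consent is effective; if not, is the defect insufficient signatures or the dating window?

Not effective — dating-window requirement not satisfied.

Signatures required: four-fifths of 22 — 4/5 of 22 = 17.60, rounded up to 18, so 18 needed; 18 signed. Sufficient.
Dating window: the latest signature is 23 days after the earliest; the limit is 20 days. Outside the window.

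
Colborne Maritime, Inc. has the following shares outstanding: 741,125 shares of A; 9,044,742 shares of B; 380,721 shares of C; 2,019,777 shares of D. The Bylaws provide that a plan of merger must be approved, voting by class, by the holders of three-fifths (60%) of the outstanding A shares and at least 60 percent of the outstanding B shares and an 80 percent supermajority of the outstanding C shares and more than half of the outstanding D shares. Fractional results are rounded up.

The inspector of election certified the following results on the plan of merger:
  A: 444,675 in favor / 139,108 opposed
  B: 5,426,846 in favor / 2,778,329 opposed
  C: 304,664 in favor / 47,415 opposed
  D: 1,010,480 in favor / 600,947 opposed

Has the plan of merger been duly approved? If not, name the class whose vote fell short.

Approved — every class gave the required vote.

A: 3/5 of 741125 = 444675; 444,675 required, 444,675 in favor — approved.
B: 3/5 of 9044742 = 5426845.20, rounded up to 5426846; 5,426,846 required, 5,426,846 in favor — approved.
C: 4/5 of 380721 = 304576.80, rounded up to 304577; 304,577 required, 304,664 in favor — approved.
D: a majority of 2019777 is 1009889; 1,009,889 required, 1,010,480 in favor — approved.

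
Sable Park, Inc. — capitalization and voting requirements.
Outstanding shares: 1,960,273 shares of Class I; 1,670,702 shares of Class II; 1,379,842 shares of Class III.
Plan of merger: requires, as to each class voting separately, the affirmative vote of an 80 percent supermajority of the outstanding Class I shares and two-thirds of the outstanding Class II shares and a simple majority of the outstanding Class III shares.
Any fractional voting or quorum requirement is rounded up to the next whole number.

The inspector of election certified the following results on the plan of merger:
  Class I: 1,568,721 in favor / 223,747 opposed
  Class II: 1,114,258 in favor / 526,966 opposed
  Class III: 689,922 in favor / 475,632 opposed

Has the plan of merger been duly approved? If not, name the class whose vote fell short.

Class I: 4/5 of 1960273 = 1568218.40, rounded up to 1568219; 1,568,219 required, 1,568,721 in favor — approved.
Class II: 2/3 of 1670702 = 1113801.33, rounded up to 1113802; 1,113,802 required, 1,114,258 in favor — approved.
Class III: a majority of 1379842 is 689922; 689,922 required, 689,922 in favor — approved.

Approved — every class gave the required vote.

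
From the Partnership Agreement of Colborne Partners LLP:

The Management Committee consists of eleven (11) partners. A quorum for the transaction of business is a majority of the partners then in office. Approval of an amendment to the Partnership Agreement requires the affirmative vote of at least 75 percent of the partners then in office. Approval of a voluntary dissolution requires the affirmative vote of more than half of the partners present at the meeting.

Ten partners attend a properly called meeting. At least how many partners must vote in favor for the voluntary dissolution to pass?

6

The voluntary dissolution requires a majority of the partners present (10).
A majority of 10 is 6.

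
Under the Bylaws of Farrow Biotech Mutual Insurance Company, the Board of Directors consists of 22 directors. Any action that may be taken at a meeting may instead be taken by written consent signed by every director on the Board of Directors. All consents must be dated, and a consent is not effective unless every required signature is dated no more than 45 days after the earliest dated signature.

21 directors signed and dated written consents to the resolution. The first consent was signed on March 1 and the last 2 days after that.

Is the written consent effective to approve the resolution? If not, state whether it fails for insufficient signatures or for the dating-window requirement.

Not effective — insufficient signatures.

Signatures required: all of 22 — unanimous means all 22, so 22 needed; 21 signed. Insufficient.
Dating window: the latest signature is 2 days after the earliest; the limit is 45 days. Within the window.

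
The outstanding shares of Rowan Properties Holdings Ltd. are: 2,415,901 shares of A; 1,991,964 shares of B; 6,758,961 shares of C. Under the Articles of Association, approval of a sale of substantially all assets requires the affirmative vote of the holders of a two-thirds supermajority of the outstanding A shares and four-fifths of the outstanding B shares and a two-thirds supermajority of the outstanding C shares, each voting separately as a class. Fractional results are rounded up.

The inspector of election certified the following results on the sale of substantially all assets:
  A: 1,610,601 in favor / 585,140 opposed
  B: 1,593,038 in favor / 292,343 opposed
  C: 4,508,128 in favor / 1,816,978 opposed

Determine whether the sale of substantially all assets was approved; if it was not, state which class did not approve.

Not approved — the B shares did not give the required vote.

A: 2/3 of 2415901 = 1610600.67, rounded up to 1610601; 1,610,601 required, 1,610,601 in favor — approved.
B: 4/5 of 1991964 = 1593571.20, rounded up to 1593572; 1,593,572 required, 1,593,038 in favor — not approved.
C: 2/3 of 6758961 = 4505974; 4,505,974 required, 4,508,128 in favor — approved.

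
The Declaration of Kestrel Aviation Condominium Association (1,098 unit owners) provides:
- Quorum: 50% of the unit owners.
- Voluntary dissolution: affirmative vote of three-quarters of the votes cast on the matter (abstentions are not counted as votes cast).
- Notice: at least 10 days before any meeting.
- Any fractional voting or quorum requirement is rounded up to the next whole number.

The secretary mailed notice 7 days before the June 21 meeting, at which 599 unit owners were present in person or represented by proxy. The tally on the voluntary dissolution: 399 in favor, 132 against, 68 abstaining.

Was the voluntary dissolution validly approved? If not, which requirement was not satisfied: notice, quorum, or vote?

Notice: 7 days given; 10 required. Not satisfied.
Quorum: 50% of 1,098 = 549; 599 present. Satisfied.
Vote: requires three-fourths of the votes cast (599 − 68 abstaining = 531); 3/4 of 531 = 398.25, rounded up to 399, so 399 needed; 399 in favor. Satisfied.

Invalid — notice requirement not satisfied.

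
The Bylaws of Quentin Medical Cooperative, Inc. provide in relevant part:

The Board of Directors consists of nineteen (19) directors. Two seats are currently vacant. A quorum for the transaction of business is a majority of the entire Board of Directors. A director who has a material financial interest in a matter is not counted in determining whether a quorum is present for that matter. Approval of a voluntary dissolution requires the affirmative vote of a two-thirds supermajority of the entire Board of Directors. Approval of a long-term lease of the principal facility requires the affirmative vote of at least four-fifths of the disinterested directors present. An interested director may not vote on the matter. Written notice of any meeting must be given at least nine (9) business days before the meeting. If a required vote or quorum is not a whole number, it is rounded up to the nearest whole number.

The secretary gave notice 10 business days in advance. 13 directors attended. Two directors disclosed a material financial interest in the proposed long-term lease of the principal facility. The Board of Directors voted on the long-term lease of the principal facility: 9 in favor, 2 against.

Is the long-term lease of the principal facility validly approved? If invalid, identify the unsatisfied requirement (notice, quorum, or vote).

Valid — all requirements satisfied.

Notice: 10 business days given; 9 required (10 ≥ 9). Satisfied.
Quorum: 13 present, but the 2 interested directors do not count, leaving 11. Quorum is 10. Satisfied.
Vote: the long-term lease of the principal facility requires four-fifths of the disinterested directors present (13 − 2 = 11). 4/5 of 11 = 8.80, rounded up to 9, so 9 affirmative votes are needed; 9 voted in favor. Satisfied.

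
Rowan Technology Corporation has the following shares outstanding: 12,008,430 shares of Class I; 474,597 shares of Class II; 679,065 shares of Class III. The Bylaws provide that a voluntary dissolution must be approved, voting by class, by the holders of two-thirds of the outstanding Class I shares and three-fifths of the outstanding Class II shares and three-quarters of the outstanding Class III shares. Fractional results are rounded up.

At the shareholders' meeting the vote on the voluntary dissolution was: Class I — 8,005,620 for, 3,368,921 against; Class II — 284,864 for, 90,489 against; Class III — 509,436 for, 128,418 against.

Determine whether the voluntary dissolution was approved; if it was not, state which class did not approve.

Approved — every class gave the required vote.

Class I: 2/3 of 12008430 = 8005620; 8,005,620 required, 8,005,620 in favor — approved.
Class II: 3/5 of 474597 = 284758.20, rounded up to 284759; 284,759 required, 284,864 in favor — approved.
Class III: 3/4 of 679065 = 509298.75, rounded up to 509299; 509,299 required, 509,436 in favor — approved.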